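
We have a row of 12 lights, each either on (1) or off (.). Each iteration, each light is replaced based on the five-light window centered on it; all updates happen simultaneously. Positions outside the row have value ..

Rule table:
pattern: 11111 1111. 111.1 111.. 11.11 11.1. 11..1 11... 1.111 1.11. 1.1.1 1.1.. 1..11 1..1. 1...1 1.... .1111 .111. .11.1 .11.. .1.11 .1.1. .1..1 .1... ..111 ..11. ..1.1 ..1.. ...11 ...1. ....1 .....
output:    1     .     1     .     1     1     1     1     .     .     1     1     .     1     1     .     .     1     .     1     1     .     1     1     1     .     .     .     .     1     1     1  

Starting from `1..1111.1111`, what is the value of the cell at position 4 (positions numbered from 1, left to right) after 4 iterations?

.

iteration 1: .1.1..11....
iteration 2: 1..11..11.11
iteration 3: .1..11...1.1
iteration 4: 1.1..1111..1
position 4 holds .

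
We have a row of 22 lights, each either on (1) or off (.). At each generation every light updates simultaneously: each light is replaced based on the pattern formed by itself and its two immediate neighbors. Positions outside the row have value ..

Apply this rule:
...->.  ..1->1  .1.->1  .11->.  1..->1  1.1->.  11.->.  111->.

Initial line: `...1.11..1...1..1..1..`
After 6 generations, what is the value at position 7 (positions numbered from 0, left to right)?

.

..11...1111.111111111.
.1..1.1..............1
11111.11............11
........1..........1..
.......111........111.
......1...1......1...1
position 7 holds .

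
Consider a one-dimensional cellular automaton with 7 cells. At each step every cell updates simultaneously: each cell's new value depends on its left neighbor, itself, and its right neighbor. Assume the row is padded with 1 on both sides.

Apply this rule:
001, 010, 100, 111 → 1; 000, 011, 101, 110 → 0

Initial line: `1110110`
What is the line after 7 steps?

1111001

1100000
1010001
0011010
1100010
1010110
0010000
1111001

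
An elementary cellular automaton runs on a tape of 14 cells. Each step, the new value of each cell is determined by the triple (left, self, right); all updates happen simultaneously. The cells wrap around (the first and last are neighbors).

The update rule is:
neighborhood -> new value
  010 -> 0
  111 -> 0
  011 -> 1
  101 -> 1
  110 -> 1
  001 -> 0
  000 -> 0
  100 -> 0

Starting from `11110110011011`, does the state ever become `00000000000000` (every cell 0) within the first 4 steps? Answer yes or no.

yes

step 1: 00011110011110
step 2: 00010010010010
step 3: 00000000000000
all cells are 0 at step 3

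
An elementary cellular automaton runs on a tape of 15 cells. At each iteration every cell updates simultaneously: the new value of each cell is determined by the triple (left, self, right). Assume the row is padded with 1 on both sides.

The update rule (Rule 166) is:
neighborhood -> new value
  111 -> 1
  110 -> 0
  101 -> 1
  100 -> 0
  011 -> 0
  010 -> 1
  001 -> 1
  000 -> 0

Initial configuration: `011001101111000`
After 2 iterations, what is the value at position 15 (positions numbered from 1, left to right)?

100010010110001
000110111000010
position 15 holds 0

0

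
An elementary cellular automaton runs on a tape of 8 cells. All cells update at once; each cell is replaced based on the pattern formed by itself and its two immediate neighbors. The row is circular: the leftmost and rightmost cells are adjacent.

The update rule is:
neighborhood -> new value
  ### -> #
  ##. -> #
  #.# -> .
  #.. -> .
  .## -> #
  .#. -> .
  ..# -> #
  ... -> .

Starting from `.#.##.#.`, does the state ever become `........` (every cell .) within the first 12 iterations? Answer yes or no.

#..##...
..###..#
.####.#.
#####...
#####..#
#####.##
#####.##  (fixed point — unchanged through iteration 12)
iteration 12 is #####.##, still not uniform .

no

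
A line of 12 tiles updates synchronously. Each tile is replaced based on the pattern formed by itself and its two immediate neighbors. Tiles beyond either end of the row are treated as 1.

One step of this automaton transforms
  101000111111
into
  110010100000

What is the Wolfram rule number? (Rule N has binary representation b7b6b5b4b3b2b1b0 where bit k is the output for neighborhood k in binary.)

position 7: 111 → 0  (bit 7 = 0)
position 0: 110 → 1  (bit 6 = 1)
position 1: 101 → 1  (bit 5 = 1)
position 3: 100 → 0  (bit 4 = 0)
position 6: 011 → 1  (bit 3 = 1)
position 2: 010 → 0  (bit 2 = 0)
position 5: 001 → 0  (bit 1 = 0)
position 4: 000 → 1  (bit 0 = 1)
bits b7..b0 = 01101001 = 105

105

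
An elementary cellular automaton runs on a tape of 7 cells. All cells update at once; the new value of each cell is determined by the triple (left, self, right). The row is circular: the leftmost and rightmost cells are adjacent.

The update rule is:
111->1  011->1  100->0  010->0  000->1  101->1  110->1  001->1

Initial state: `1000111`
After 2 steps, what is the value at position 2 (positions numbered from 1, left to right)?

1011111
1111111
position 2 holds 1

1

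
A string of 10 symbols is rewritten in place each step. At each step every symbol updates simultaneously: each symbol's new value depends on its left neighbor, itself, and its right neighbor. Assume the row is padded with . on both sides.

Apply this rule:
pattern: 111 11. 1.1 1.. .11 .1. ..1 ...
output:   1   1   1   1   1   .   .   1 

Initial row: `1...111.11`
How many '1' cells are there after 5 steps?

9

step 1: .11.111111
step 2: .111111111
step 3: .111111111  (fixed point — unchanged through step 5)
count of 1: 9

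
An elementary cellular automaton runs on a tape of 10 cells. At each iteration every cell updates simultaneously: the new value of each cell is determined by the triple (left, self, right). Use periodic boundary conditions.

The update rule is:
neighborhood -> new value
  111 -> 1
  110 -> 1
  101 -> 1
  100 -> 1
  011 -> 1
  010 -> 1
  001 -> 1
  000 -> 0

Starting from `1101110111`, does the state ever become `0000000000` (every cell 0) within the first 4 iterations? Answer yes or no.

no

iteration 1: 1111111111
iteration 2: 1111111111  (fixed point — unchanged through iteration 4)
iteration 4 is 1111111111, still not uniform 0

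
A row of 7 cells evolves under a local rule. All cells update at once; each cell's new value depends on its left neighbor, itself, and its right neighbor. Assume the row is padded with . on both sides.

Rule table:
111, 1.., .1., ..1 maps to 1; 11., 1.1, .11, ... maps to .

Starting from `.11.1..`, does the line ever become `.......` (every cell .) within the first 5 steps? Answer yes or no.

step 1: 1...11.
step 2: 11.1..1
step 3: ...1111
step 4: ..1.11.
step 5: .11...1
step 5 is .11...1, still not uniform .

no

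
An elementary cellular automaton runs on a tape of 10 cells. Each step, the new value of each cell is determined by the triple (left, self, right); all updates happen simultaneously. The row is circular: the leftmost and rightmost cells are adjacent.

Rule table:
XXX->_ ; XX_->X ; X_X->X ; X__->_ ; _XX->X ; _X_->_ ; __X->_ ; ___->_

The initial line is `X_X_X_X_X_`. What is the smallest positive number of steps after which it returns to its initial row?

_X_X_X_X_X
X_X_X_X_X_

2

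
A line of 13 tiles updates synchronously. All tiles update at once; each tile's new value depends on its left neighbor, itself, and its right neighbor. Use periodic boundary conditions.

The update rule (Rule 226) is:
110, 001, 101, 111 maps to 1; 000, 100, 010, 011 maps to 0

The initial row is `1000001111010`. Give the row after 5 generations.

0000010111101
0000101011110
0001010101110
0010101010110
0101010101010

0101010101010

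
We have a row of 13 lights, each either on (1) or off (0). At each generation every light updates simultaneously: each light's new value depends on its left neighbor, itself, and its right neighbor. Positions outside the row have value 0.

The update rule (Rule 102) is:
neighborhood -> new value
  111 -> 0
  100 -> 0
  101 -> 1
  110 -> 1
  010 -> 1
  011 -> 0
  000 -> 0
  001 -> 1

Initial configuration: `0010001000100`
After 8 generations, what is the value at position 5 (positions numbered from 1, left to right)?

0110011001100
1010101010100
1111111111100
0000000000100
0000000001100
0000000010100
0000000111100
0000001000100
position 5 holds 0

0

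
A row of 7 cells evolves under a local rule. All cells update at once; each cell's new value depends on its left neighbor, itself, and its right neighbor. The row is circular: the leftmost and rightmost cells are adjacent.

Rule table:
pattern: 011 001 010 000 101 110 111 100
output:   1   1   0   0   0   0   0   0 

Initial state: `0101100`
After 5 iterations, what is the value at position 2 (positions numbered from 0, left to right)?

1001000
0010001
0100010
1000100
0001001
position 2 holds 0

0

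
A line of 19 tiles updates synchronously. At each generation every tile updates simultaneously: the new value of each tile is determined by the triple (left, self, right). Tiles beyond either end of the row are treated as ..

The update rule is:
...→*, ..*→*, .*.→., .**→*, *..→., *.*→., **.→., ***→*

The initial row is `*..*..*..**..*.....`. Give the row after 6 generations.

*..**..*..****..*..

generation 1: ..*..*..**..*..****
generation 2: **..*..**..*..****.
generation 3: *..*..**..*..****..
generation 4: ..*..**..*..****..*
generation 5: **..**..*..****..*.
generation 6: *..**..*..****..*..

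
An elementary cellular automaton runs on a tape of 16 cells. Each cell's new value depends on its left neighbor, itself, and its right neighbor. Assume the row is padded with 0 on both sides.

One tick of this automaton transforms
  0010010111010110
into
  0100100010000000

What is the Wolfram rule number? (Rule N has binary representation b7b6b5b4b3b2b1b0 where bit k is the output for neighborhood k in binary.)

position 8: 111 → 1  (bit 7 = 1)
position 9: 110 → 0  (bit 6 = 0)
position 6: 101 → 0  (bit 5 = 0)
position 3: 100 → 0  (bit 4 = 0)
position 7: 011 → 0  (bit 3 = 0)
position 2: 010 → 0  (bit 2 = 0)
position 1: 001 → 1  (bit 1 = 1)
position 0: 000 → 0  (bit 0 = 0)
bits b7..b0 = 10000010 = 130

130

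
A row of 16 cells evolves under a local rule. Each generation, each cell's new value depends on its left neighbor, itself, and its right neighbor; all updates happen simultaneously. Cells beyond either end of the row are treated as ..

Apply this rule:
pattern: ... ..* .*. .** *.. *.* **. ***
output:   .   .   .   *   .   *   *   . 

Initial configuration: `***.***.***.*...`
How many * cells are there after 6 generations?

3

*.***.***.**....
.**.***.****....
.****.***..*....
.*..***.*.......
....*.**........
.....***........
count of *: 3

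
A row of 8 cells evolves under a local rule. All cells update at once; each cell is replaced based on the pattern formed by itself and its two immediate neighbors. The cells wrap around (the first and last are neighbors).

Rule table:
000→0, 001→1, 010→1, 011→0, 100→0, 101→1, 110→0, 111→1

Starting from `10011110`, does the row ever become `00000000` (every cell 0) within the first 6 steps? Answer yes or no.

no

10101101
01110010
10100110
11101001
11011010
00100111
step 6 is 00100111, still not uniform 0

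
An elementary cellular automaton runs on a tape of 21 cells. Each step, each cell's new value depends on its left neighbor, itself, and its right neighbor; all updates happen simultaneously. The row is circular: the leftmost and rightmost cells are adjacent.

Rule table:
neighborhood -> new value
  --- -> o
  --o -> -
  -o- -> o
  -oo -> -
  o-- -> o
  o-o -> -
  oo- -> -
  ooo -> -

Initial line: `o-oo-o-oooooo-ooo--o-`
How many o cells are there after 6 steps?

20

o----o-----------o-o-
oooo-ooooooooooo-o-o-
-----------------o-o-
oooooooooooooooo-o-oo
-----------------o---
oooooooooooooooo-oooo
count of o: 20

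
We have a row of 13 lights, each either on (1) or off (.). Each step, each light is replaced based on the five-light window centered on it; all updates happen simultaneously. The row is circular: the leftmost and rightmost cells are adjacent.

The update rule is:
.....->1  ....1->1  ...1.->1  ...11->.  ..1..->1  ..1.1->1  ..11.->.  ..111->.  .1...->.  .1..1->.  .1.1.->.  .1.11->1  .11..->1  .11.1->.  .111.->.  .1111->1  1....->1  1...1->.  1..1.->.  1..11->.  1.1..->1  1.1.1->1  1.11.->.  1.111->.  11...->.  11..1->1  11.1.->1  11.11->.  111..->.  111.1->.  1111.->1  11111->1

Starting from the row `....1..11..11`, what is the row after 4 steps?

step 1: .1111...11..1
step 2: 1.11.....11.1
step 3: ...1.111.....
step 4: 11111....1111

11111....1111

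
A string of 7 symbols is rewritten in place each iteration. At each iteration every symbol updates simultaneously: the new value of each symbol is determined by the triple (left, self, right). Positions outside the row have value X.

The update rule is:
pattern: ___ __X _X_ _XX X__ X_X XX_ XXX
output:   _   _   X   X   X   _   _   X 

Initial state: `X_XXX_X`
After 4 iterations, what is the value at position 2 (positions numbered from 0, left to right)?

iteration 1: __XX__X
iteration 2: X_X_X_X
iteration 3: __X_X_X
iteration 4: X_X_X_X
position 2 holds X

X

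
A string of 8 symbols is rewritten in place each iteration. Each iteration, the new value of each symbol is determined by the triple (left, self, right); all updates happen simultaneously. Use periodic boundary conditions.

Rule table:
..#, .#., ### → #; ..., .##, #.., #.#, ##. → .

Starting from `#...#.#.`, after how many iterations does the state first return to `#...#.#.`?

8

#..##.#.
#.#...#.
#.#..##.
#.#.#...
#.#.#..#
..#.#.#.
.##.#.#.
#...#.#.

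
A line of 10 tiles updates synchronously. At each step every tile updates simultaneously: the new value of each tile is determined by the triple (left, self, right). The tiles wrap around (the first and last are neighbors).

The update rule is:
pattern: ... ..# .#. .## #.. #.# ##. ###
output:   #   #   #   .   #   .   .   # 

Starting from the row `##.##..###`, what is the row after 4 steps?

##....###.

#....##.##
.####....#
..##.#####
##....###.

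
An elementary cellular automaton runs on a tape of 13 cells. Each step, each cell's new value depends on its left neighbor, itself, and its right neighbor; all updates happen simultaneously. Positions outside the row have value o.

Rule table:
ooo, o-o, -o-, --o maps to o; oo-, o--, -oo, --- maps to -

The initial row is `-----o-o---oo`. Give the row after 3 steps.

----oooo--o-o
---o-oo--ooo-
--ooo---o-o-o

--ooo---o-o-o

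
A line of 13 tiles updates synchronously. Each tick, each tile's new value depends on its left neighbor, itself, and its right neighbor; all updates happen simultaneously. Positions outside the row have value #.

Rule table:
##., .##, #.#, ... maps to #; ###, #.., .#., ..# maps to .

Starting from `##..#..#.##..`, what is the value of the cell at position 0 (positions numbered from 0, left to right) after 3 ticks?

#

tick 1: .#......###..
tick 2: #..####.#.#..
tick 3: #..#..##.#...
position 0 holds #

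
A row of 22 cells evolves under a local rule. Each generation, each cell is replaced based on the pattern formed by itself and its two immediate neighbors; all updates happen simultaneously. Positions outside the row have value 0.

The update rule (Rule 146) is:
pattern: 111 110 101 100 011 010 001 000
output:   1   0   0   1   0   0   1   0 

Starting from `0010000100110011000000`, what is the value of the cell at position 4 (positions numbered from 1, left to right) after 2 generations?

0

generation 1: 0101001011001100100000
generation 2: 1000110000110011010000
position 4 holds 0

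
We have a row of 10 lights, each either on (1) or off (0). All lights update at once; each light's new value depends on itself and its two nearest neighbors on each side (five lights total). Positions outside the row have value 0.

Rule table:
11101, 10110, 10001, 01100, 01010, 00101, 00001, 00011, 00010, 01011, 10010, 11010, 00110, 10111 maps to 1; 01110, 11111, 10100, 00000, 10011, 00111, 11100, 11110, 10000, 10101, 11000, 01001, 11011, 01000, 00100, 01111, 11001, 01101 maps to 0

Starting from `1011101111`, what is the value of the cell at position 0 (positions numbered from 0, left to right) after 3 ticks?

tick 1: 1110101000
tick 2: 0011010000
tick 3: 1110100000
position 0 holds 1

1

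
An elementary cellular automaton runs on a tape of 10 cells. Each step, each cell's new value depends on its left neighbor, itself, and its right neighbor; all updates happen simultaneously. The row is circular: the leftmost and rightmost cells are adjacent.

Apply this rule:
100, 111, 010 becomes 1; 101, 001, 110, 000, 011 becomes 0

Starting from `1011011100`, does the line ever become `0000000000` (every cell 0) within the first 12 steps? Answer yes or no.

step 1: 1000001010
step 2: 1100001010
step 3: 0010001010
step 4: 0011001011
step 5: 1000101000
step 6: 1100101100
step 7: 0010100010
step 8: 0010110011
step 9: 1010001000
step 10: 1011001100
step 11: 1000100010
step 12: 1100110010
step 12 is 1100110010, still not uniform 0

no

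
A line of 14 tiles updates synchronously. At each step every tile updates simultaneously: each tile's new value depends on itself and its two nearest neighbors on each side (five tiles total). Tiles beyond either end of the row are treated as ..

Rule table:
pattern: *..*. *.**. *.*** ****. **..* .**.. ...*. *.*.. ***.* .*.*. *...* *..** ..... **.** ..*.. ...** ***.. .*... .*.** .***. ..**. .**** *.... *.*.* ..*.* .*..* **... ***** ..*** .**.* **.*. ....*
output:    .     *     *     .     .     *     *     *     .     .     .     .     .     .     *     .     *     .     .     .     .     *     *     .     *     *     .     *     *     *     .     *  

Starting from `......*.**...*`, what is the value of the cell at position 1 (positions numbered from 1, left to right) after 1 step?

....***.**..**
position 1 holds .

.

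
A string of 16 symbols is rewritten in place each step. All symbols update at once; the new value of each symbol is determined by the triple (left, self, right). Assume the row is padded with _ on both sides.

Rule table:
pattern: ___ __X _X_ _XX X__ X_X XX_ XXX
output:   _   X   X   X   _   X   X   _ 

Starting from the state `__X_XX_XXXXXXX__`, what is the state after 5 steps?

XX__XX_X_XXXXX__

_XXXXXXX_____X__
XX_____X____XX__
XX____XX___XXX__
XX___XXX__XX_X__
XX__XX_X_XXXXX__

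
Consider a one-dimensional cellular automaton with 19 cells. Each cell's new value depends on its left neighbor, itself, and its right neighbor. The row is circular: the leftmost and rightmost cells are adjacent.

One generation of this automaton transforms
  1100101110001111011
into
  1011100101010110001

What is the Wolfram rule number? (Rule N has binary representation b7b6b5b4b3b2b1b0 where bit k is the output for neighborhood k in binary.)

position 0: 111 → 1  (bit 7 = 1)
position 1: 110 → 0  (bit 6 = 0)
position 5: 101 → 0  (bit 5 = 0)
position 2: 100 → 1  (bit 4 = 1)
position 6: 011 → 0  (bit 3 = 0)
position 4: 010 → 1  (bit 2 = 1)
position 3: 001 → 1  (bit 1 = 1)
position 10: 000 → 0  (bit 0 = 0)
bits b7..b0 = 10010110 = 150

150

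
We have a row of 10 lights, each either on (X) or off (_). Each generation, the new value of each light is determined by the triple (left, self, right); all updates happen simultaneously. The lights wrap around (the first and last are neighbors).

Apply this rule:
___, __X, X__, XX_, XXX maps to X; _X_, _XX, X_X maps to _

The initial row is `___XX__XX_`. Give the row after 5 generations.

XXX_XXX_XX
XXX__XX__X
XXXXX_XXX_
_XXXX__XX_
X_XXXXX_XX

X_XXXXX_XX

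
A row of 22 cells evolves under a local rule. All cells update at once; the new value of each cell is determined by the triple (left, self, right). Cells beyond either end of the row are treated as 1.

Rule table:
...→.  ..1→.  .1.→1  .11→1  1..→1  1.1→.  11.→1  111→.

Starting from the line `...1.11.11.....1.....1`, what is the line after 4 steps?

1..1.11.111....11....1
11.1.11.1.11...111...1
.1.1.11.1.111..1.11..1
.1.1.11.1.1.11.1.111.1

.1.1.11.1.1.11.1.111.1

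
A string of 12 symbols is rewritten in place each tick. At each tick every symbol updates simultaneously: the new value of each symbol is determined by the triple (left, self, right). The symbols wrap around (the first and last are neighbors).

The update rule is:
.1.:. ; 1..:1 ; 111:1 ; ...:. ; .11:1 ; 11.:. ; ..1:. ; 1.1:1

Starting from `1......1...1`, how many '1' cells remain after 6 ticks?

3

tick 1: .1......1..1
tick 2: 1.1......1..
tick 3: .1.1......1.
tick 4: ..1.1......1
tick 5: 1..1.1......
tick 6: .1..1.1.....
count of 1: 3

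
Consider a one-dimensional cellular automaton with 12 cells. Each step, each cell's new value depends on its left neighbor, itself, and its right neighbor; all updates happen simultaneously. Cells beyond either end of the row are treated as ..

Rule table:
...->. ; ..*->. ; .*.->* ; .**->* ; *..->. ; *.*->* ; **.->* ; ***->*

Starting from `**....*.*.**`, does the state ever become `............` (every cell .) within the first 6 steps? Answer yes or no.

step 1: **....******
step 2: **....******  (fixed point — unchanged through step 6)
step 6 is **....******, still not uniform .

no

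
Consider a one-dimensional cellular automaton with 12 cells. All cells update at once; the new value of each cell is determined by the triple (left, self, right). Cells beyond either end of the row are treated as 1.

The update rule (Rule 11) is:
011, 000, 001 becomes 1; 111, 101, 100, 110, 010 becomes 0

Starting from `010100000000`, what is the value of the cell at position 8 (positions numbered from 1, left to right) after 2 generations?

0

000001111111
011111000000
position 8 holds 0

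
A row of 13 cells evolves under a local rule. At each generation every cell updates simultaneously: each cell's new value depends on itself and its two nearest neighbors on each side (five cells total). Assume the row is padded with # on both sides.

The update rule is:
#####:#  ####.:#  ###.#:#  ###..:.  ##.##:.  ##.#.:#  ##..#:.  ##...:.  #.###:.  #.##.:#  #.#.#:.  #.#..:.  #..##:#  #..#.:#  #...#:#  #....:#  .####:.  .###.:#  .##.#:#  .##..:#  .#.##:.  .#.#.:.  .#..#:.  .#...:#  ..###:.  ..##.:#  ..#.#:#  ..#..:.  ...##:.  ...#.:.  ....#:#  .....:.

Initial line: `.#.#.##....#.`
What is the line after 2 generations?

#....##.##.#.
..##.##.###..

..##.##.###..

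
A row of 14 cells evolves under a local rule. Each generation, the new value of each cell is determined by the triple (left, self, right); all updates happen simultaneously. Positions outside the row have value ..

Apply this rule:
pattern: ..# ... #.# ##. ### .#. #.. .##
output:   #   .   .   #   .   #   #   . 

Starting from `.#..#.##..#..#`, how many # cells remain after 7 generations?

6

#####..#######
....###......#
...#..##....##
..####.##..#.#
.#...#..####.#
###.####...#.#
..#....##.##.#
count of #: 6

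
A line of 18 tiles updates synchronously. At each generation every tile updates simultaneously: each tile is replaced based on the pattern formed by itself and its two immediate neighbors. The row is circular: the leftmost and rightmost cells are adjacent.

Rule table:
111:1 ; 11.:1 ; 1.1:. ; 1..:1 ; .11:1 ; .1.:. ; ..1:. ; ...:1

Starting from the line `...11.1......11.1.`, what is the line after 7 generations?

generation 1: 11.11..11111.11..1
generation 2: 11.111.11111.111.1
generation 3: 11.111.11111.111.1  (fixed point — unchanged through generation 7)

11.111.11111.111.1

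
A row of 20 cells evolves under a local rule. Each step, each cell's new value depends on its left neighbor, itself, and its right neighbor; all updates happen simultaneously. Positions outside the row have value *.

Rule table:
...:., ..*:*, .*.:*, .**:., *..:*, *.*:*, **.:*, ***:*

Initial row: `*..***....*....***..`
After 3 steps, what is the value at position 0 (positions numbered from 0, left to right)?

step 1: ***.***..***..*.****
step 2: ****.****.******.***
step 3: *****.****.******.**
position 0 holds *

*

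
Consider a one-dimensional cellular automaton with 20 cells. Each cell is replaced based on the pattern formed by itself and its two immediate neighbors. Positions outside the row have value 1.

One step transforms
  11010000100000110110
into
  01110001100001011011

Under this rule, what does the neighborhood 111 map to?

0

At position 0 the neighborhood is 111; the next row has 0 there.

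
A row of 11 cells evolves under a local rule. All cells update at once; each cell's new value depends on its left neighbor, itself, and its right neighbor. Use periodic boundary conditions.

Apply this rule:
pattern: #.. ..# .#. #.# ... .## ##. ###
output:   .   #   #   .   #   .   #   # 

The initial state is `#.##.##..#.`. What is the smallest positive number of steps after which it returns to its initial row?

#..#..#.##.
#.##.##..#.

2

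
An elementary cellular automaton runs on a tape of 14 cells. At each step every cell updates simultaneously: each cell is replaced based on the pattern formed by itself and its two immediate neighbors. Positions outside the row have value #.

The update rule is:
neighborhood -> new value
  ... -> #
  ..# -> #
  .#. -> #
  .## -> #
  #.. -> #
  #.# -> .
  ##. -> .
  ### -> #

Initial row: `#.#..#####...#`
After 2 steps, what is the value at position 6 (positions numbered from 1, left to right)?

#

step 1: ..#######.####
step 2: ########..####
position 6 holds #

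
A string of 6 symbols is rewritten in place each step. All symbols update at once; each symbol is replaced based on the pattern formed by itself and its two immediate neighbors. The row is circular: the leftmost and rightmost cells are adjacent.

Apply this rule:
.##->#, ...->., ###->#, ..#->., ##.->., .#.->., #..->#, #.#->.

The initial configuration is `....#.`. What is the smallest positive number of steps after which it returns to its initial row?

6

.....#
#.....
.#....
..#...
...#..
....#.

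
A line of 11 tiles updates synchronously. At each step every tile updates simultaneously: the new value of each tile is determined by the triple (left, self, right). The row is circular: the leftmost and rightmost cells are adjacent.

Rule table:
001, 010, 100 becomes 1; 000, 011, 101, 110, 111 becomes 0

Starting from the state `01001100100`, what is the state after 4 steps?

00111111000

11110011110
00001100000
00010010000
00111111000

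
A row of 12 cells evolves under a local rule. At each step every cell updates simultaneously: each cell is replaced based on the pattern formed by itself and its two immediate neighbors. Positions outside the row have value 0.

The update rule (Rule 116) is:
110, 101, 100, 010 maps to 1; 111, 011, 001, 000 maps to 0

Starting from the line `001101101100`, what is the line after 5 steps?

000000011001

000110110110
000011011011
000001101101
000000110111
000000011001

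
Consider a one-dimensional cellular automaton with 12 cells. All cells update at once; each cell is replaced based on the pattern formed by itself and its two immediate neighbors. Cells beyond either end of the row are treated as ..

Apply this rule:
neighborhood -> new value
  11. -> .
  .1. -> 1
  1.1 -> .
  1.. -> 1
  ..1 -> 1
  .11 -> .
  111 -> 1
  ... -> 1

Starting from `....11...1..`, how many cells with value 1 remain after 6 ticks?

7

1111..111111
.11.11.1111.
1.......11.1
11111111...1
.111111.1111
1.1111...11.
count of 1: 7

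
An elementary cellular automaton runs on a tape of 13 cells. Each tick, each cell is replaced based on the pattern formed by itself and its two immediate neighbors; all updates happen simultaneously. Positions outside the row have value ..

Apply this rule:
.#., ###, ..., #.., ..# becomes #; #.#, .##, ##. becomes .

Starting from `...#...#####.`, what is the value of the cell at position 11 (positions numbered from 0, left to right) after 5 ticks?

.

tick 1: #######.###.#
tick 2: .#####...#..#
tick 3: #.###.#######
tick 4: #..#...#####.
tick 5: #######.###.#
position 11 holds .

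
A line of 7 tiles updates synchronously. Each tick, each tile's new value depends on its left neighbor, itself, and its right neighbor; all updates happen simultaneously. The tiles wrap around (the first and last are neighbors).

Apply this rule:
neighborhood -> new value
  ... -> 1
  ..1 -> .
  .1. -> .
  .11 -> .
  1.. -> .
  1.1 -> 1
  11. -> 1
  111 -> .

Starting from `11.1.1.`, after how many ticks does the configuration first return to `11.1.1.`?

7

tick 1: .11.1.1
tick 2: 1.11.1.
tick 3: .1.11.1
tick 4: 1.1.11.
tick 5: .1.1.11
tick 6: 1.1.1.1
tick 7: 11.1.1.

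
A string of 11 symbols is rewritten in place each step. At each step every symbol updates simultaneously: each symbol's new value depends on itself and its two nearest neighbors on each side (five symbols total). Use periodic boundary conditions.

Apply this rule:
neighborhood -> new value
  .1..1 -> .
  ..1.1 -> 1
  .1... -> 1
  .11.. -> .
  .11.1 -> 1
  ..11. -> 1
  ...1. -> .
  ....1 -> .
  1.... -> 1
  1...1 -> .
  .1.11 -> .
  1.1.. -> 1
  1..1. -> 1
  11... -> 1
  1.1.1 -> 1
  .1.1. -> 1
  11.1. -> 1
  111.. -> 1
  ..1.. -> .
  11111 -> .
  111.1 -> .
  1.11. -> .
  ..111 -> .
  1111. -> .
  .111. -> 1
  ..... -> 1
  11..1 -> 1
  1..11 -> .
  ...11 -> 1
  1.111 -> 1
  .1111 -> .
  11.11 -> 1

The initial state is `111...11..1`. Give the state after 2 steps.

.1111.11111

..11.11.1..
.1111.11111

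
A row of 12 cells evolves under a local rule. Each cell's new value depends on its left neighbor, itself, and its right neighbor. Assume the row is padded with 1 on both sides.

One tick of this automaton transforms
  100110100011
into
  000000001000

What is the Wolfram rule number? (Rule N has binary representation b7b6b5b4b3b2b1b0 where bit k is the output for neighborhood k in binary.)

1

position 11: 111 → 0  (bit 7 = 0)
position 0: 110 → 0  (bit 6 = 0)
position 5: 101 → 0  (bit 5 = 0)
position 1: 100 → 0  (bit 4 = 0)
position 3: 011 → 0  (bit 3 = 0)
position 6: 010 → 0  (bit 2 = 0)
position 2: 001 → 0  (bit 1 = 0)
position 8: 000 → 1  (bit 0 = 1)
bits b7..b0 = 00000001 = 1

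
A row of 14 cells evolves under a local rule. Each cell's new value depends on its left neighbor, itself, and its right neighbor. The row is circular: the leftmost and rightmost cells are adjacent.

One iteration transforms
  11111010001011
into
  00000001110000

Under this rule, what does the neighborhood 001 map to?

At position 9 the neighborhood is 001; the next row has 1 there.

1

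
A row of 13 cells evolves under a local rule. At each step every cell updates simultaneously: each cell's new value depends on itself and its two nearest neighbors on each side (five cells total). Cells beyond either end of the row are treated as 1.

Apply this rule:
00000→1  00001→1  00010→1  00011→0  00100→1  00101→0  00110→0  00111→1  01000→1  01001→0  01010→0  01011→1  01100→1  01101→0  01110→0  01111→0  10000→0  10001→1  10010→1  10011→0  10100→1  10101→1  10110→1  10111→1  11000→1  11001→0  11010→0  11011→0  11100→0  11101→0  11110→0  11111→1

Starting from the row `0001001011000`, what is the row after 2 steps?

1111010111110
1100011101000

1100011101000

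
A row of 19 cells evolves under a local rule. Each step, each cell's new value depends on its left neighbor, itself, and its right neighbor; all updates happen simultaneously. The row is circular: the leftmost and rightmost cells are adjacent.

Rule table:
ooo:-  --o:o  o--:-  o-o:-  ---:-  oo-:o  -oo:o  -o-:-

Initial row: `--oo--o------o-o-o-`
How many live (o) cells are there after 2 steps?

-ooo-o------o------
oo-o-------o-------
count of o: 4

4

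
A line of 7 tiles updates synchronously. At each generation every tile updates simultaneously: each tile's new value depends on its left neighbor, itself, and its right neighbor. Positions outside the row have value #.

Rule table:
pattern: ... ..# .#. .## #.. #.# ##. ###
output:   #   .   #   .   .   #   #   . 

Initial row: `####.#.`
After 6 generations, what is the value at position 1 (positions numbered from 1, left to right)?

#

generation 1: ...####
generation 2: .#.....
generation 3: ##.###.
generation 4: .##..##
generation 5: #.#....
generation 6: ###.##.
position 1 holds #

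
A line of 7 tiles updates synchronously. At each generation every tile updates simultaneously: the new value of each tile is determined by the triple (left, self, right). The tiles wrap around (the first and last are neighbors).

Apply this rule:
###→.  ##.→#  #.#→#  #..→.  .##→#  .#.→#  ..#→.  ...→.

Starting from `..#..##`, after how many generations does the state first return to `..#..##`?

1

generation 1: ..#..##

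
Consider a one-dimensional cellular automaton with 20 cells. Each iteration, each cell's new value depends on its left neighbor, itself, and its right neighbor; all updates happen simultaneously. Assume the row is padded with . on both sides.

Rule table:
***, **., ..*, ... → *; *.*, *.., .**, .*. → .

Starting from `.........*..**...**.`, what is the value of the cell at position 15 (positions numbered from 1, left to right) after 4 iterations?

*********..*.*.**.*.
.********.*.....*...
*.*******...****..**
...******.**.***.*.*
position 15 holds *

*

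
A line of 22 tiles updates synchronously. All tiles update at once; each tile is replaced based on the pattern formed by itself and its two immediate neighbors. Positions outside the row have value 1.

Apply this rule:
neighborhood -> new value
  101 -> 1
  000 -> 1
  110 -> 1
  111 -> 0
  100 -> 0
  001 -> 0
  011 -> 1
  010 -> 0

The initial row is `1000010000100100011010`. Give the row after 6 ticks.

tick 1: 1011000110000001011101
tick 2: 1111010110111100110111
tick 3: 0001101111100100111100
tick 4: 0101111000100000100100
tick 5: 1011001010001110000000
tick 6: 1111000100101010111110

1111000100101010111110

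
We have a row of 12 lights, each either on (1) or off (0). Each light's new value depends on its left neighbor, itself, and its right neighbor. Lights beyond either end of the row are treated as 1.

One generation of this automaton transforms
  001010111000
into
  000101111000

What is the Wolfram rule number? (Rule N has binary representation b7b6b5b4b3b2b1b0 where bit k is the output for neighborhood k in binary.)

232

position 7: 111 → 1  (bit 7 = 1)
position 8: 110 → 1  (bit 6 = 1)
position 3: 101 → 1  (bit 5 = 1)
position 0: 100 → 0  (bit 4 = 0)
position 6: 011 → 1  (bit 3 = 1)
position 2: 010 → 0  (bit 2 = 0)
position 1: 001 → 0  (bit 1 = 0)
position 10: 000 → 0  (bit 0 = 0)
bits b7..b0 = 11101000 = 232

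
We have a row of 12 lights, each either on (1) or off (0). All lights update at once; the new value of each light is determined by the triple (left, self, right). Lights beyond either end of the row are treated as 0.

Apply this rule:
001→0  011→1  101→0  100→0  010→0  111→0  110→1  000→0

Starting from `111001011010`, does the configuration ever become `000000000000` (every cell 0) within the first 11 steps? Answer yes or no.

step 1: 101000011000
step 2: 000000011000
step 3: 000000011000  (fixed point — unchanged through step 11)
step 11 is 000000011000, still not uniform 0

no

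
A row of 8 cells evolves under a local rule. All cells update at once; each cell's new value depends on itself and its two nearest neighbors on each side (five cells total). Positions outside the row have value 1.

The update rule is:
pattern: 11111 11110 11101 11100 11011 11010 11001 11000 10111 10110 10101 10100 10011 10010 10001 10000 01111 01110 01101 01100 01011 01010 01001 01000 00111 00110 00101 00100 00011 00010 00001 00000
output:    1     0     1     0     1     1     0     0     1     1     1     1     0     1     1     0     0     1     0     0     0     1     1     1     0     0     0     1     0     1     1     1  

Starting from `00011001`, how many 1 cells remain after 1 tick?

tick 1: 01000000
count of 1: 1

1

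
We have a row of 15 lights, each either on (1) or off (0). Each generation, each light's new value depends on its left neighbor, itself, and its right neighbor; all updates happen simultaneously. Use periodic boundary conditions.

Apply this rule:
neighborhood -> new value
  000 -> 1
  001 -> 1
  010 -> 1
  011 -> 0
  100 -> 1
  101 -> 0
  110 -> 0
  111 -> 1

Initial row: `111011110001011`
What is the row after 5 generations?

110001101111001
101110000110110
100101111000000
111100110111111
111011000011111

111011000011111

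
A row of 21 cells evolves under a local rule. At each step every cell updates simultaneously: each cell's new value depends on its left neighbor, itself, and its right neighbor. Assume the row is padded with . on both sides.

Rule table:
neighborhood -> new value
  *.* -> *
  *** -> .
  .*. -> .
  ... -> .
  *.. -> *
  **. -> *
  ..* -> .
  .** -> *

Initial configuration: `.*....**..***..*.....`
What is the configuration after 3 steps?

..*...***.*.**..*....
...*..*.**.****..*...
....*..*****..**..*..

....*..*****..**..*..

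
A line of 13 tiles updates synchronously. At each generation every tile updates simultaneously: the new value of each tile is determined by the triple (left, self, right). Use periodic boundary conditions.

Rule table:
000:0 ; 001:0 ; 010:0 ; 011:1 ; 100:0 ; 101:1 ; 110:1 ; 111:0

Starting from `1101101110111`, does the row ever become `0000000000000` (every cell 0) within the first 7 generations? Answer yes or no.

yes

generation 1: 0111111011100
generation 2: 0100001110100
generation 3: 0000001011000
generation 4: 0000000111000
generation 5: 0000000101000
generation 6: 0000000010000
generation 7: 0000000000000
all cells are 0 at generation 7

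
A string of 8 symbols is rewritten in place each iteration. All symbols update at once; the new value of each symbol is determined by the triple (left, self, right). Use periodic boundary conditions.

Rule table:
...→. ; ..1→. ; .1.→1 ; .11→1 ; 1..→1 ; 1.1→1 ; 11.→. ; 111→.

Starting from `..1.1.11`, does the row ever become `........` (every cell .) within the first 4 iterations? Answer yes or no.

1.11111.
111....1
...1...1
1..11..1
iteration 4 is 1..11..1, still not uniform .

no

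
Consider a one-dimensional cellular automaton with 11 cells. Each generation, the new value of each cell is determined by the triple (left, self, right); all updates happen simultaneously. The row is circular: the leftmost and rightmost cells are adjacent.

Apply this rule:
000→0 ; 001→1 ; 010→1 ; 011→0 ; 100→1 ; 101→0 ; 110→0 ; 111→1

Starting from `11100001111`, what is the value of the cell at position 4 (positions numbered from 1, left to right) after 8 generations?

1

generation 1: 11010010111
generation 2: 10011110011
generation 3: 01101101101
generation 4: 00000000001
generation 5: 10000000011
generation 6: 01000000101
generation 7: 01100001101
generation 8: 00010010001
position 4 holds 1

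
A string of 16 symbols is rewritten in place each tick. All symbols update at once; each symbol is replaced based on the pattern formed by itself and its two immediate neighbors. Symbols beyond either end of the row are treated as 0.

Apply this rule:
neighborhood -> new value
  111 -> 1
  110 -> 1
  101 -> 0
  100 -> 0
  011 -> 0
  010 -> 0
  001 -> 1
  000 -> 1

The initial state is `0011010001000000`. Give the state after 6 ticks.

1101000110011111
0100011010101111
1001101000000111
0010100011111011
1100001101111001
0101110100111010

0101110100111010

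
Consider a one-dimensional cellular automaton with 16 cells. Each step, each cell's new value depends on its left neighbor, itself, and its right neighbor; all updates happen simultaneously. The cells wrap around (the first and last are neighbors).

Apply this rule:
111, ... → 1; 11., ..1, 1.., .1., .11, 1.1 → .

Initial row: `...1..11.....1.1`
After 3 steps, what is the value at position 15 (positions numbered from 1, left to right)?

.1.......111....
...11111..1..111
.1..111.......1.
position 15 holds 1

1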